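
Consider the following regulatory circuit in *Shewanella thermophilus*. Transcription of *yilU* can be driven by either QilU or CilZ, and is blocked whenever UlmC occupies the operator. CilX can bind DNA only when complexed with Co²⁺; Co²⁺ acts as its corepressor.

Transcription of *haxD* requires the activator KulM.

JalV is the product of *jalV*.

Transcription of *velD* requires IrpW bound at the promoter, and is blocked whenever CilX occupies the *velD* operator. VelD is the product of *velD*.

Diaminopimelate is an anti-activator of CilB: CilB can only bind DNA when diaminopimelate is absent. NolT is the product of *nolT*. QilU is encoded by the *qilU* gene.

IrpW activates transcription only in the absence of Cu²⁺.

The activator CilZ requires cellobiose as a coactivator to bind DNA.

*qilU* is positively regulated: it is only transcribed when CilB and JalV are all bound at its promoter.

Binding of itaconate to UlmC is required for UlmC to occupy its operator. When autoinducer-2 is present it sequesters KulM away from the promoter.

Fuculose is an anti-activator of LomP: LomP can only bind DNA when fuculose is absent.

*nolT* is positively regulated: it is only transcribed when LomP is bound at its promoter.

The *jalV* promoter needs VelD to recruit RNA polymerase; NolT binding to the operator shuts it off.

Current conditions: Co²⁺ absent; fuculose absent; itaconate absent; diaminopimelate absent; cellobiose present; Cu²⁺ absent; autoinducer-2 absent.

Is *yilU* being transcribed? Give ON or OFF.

Itaconate is absent, so UlmC is inactive.
Diaminopimelate is absent, so CilB is active.
Cu²⁺ is absent, so IrpW is active.
Co²⁺ is absent, so CilX is inactive.
No repressor is bound and IrpW is active, so *velD* is transcribed.
So VelD is produced and active.
Fuculose is absent, so LomP is active.
No repressor is bound and LomP is active, so *nolT* is transcribed.
So NolT is produced and active.
With repressor NolT bound, *jalV* is not transcribed.
So JalV is not produced.
Required activator JalV is absent, so *qilU* is not transcribed.
So QilU is not produced.
Cellobiose is present, so CilZ is active.
Activator CilZ is present, so *yilU* is transcribed.

ON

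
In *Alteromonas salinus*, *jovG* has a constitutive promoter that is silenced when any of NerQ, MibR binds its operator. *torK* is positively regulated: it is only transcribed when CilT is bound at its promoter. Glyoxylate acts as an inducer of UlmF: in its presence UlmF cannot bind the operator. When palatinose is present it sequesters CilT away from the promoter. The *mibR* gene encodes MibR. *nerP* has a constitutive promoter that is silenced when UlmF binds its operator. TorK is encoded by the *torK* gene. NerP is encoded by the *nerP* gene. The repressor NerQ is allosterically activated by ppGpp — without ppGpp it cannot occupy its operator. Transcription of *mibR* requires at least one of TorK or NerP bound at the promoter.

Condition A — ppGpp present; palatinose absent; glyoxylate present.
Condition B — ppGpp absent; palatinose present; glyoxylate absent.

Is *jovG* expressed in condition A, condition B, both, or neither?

Condition A:
ppGpp is present, so NerQ is active.
Palatinose is absent, so CilT is active.
No repressor is bound and CilT is active, so *torK* is transcribed.
So TorK is produced and active.
Glyoxylate is present, so UlmF is inactive.
With no repressor bound, *nerP* is transcribed.
So NerP is produced and active.
Activator TorK is present, so *mibR* is transcribed.
So MibR is produced and active.
With repressor NerQ bound, *jovG* is not transcribed.
→ *jovG* is OFF in A.
Condition B:
ppGpp is absent, so NerQ is inactive.
Palatinose is present, so CilT is inactive.
Required activator CilT is absent, so *torK* is not transcribed.
So TorK is not produced.
Glyoxylate is absent, so UlmF is active.
With repressor UlmF bound, *nerP* is not transcribed.
So NerP is not produced.
No activator is available at the *mibR* promoter, so *mibR* is not transcribed.
So MibR is not produced.
With no repressor bound, *jovG* is transcribed.
→ *jovG* is ON in B.

B only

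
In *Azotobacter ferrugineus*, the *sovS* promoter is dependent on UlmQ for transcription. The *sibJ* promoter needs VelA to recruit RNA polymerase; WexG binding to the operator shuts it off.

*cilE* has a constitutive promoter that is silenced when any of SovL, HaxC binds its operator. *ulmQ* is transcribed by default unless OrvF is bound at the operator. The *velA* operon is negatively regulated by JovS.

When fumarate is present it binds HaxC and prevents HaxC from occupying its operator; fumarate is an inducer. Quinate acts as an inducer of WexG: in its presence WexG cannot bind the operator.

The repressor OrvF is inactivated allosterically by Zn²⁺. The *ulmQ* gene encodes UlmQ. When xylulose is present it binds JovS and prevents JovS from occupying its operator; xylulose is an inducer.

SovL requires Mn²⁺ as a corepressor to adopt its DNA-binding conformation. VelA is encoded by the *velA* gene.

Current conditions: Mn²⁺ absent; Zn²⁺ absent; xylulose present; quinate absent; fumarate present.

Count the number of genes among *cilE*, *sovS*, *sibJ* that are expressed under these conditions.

Mn²⁺ is absent, so SovL is inactive.
Fumarate is present, so HaxC is inactive.
With no repressor bound, *cilE* is transcribed.
→ *cilE* is ON.
Zn²⁺ is absent, so OrvF is active.
With repressor OrvF bound, *ulmQ* is not transcribed.
So UlmQ is not produced.
Required activator UlmQ is absent, so *sovS* is not transcribed.
→ *sovS* is OFF.
Quinate is absent, so WexG is active.
Xylulose is present, so JovS is inactive.
With no repressor bound, *velA* is transcribed.
So VelA is produced and active.
With repressor WexG bound, *sibJ* is not transcribed.
→ *sibJ* is OFF.
1 of the 3 genes is transcribed.

1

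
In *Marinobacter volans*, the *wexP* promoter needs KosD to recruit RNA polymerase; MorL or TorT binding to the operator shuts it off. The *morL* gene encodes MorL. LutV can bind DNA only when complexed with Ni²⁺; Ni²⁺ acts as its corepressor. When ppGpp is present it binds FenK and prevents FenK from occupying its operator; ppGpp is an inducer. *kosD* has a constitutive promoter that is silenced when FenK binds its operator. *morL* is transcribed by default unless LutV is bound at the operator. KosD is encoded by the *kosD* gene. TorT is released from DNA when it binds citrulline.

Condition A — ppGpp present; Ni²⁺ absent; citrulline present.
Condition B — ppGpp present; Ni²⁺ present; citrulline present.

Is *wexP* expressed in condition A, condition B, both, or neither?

B only

Condition A:
ppGpp is present, so FenK is inactive.
With no repressor bound, *kosD* is transcribed.
So KosD is produced and active.
Ni²⁺ is absent, so LutV is inactive.
With no repressor bound, *morL* is transcribed.
So MorL is produced and active.
Citrulline is present, so TorT is inactive.
With repressor MorL bound, *wexP* is not transcribed.
→ *wexP* is OFF in A.
Condition B:
ppGpp is present, so FenK is inactive.
With no repressor bound, *kosD* is transcribed.
So KosD is produced and active.
Ni²⁺ is present, so LutV is active.
With repressor LutV bound, *morL* is not transcribed.
So MorL is not produced.
Citrulline is present, so TorT is inactive.
No repressor is bound and KosD is active, so *wexP* is transcribed.
→ *wexP* is ON in B.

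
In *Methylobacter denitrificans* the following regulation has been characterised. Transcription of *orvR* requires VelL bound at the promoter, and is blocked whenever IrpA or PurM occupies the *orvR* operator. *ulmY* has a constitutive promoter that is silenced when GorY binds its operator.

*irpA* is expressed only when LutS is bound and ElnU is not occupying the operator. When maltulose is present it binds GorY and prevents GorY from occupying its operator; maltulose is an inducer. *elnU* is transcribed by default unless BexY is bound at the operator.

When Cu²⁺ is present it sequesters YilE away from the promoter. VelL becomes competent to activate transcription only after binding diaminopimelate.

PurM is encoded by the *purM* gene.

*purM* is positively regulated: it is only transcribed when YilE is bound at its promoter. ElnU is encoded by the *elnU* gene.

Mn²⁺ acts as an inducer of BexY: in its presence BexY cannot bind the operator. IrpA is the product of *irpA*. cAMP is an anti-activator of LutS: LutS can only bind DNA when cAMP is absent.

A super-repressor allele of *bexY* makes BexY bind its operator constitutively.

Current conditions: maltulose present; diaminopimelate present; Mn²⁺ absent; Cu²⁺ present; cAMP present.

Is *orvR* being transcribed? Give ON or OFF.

ON

BexY is constitutively active in this strain.
With repressor BexY bound, *elnU* is not transcribed.
So ElnU is not produced.
cAMP is present, so LutS is inactive.
Required activator LutS is absent, so *irpA* is not transcribed.
So IrpA is not produced.
Cu²⁺ is present, so YilE is inactive.
Required activator YilE is absent, so *purM* is not transcribed.
So PurM is not produced.
Diaminopimelate is present, so VelL is active.
No repressor is bound and VelL is active, so *orvR* is transcribed.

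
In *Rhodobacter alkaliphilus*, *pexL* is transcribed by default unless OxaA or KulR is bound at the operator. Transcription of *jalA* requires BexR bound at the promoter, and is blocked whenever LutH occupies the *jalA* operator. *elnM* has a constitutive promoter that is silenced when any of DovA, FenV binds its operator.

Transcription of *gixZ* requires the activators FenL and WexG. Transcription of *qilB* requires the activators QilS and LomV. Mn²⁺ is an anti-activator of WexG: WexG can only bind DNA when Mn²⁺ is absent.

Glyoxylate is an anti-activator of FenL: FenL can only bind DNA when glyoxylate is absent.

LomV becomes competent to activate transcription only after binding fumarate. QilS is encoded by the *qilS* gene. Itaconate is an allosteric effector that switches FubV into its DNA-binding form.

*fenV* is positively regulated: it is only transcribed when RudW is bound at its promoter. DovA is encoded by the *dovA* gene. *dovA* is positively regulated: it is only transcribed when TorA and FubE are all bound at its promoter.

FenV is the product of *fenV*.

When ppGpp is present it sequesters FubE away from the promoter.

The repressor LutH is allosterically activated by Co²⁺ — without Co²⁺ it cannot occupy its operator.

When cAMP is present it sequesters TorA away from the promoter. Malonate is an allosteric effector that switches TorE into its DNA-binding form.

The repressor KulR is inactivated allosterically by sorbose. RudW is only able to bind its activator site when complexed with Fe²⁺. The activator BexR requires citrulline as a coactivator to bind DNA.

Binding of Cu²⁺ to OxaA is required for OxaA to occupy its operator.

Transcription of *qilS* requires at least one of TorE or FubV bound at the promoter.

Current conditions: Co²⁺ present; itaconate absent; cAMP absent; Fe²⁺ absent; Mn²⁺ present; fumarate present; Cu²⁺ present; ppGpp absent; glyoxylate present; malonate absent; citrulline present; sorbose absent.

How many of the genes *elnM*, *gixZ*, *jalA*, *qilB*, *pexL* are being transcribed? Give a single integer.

cAMP is absent, so TorA is active.
ppGpp is absent, so FubE is active.
No repressor is bound and TorA and FubE are active, so *dovA* is transcribed.
So DovA is produced and active.
Fe²⁺ is absent, so RudW is inactive.
Required activator RudW is absent, so *fenV* is not transcribed.
So FenV is not produced.
With repressor DovA bound, *elnM* is not transcribed.
→ *elnM* is OFF.
Glyoxylate is present, so FenL is inactive.
Mn²⁺ is present, so WexG is inactive.
Required activator FenL is absent, so *gixZ* is not transcribed.
→ *gixZ* is OFF.
Citrulline is present, so BexR is active.
Co²⁺ is present, so LutH is active.
With repressor LutH bound, *jalA* is not transcribed.
→ *jalA* is OFF.
Malonate is absent, so TorE is inactive.
Itaconate is absent, so FubV is inactive.
No activator is available at the *qilS* promoter, so *qilS* is not transcribed.
So QilS is not produced.
Fumarate is present, so LomV is active.
Required activator QilS is absent, so *qilB* is not transcribed.
→ *qilB* is OFF.
Cu²⁺ is present, so OxaA is active.
Sorbose is absent, so KulR is active.
With repressor OxaA bound, *pexL* is not transcribed.
→ *pexL* is OFF.
0 of the 5 genes are transcribed.

0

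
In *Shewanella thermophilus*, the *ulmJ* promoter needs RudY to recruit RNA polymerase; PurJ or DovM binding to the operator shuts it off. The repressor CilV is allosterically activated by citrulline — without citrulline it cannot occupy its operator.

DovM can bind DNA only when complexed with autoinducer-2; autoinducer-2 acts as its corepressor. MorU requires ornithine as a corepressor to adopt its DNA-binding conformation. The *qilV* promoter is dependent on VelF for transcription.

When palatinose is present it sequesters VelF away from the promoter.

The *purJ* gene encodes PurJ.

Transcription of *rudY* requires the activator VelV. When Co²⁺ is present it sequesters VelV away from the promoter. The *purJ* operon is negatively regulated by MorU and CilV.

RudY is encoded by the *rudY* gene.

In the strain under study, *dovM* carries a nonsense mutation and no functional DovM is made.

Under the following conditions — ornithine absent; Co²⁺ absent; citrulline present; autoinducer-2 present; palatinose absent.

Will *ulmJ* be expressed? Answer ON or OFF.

Ornithine is absent, so MorU is inactive.
Citrulline is present, so CilV is active.
With repressor CilV bound, *purJ* is not transcribed.
So PurJ is not produced.
Co²⁺ is absent, so VelV is active.
No repressor is bound and VelV is active, so *rudY* is transcribed.
So RudY is produced and active.
DovM is non-functional in this strain, so it has no effect.
No repressor is bound and RudY is active, so *ulmJ* is transcribed.

ON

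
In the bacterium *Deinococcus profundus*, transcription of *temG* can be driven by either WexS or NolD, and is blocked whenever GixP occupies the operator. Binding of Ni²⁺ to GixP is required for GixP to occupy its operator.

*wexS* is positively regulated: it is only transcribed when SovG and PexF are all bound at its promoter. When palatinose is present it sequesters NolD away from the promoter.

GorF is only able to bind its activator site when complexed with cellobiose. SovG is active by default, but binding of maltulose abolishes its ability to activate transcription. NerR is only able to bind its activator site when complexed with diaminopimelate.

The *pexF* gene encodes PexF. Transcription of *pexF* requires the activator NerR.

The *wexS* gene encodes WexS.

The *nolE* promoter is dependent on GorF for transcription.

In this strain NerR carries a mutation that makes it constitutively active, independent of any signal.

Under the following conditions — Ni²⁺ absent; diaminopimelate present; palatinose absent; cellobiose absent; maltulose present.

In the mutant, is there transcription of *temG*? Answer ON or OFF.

Ni²⁺ is absent, so GixP is inactive.
Maltulose is present, so SovG is inactive.
NerR is constitutively active in this strain.
No repressor is bound and NerR is active, so *pexF* is transcribed.
So PexF is produced and active.
Required activator SovG is absent, so *wexS* is not transcribed.
So WexS is not produced.
Palatinose is absent, so NolD is active.
Activator NolD is present, so *temG* is transcribed.

ON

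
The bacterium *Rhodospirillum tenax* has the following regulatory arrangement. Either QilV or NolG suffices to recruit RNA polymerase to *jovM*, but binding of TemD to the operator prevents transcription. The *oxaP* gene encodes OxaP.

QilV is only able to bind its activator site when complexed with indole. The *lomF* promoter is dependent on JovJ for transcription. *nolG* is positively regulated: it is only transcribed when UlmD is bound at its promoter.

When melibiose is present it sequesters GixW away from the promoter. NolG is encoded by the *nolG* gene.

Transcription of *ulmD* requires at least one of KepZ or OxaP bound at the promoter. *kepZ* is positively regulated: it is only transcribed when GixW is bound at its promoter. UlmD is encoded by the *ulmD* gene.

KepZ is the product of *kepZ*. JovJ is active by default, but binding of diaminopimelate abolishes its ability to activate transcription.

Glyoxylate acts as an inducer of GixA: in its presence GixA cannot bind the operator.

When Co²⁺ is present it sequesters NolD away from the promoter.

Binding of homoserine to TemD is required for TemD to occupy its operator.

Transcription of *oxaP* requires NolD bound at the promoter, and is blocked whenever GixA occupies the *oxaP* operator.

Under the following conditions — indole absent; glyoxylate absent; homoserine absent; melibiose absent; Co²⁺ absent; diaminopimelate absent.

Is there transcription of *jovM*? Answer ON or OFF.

ON

Indole is absent, so QilV is inactive.
Homoserine is absent, so TemD is inactive.
Melibiose is absent, so GixW is active.
No repressor is bound and GixW is active, so *kepZ* is transcribed.
So KepZ is produced and active.
Co²⁺ is absent, so NolD is active.
Glyoxylate is absent, so GixA is active.
With repressor GixA bound, *oxaP* is not transcribed.
So OxaP is not produced.
Activator KepZ is present, so *ulmD* is transcribed.
So UlmD is produced and active.
No repressor is bound and UlmD is active, so *nolG* is transcribed.
So NolG is produced and active.
Activator NolG is present, so *jovM* is transcribed.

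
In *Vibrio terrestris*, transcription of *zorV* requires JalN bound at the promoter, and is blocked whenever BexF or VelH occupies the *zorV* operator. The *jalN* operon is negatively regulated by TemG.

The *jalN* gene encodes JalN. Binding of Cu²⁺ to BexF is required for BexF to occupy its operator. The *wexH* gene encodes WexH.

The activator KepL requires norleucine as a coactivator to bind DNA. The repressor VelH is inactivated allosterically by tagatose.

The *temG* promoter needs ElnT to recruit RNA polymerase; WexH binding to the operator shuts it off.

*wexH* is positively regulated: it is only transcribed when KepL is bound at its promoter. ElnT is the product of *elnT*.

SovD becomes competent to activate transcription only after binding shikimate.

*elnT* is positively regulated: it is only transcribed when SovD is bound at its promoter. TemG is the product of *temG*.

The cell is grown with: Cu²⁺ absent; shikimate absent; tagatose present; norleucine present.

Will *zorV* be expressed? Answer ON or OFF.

ON

Norleucine is present, so KepL is active.
No repressor is bound and KepL is active, so *wexH* is transcribed.
So WexH is produced and active.
Shikimate is absent, so SovD is inactive.
Required activator SovD is absent, so *elnT* is not transcribed.
So ElnT is not produced.
With repressor WexH bound, *temG* is not transcribed.
So TemG is not produced.
With no repressor bound, *jalN* is transcribed.
So JalN is produced and active.
Cu²⁺ is absent, so BexF is inactive.
Tagatose is present, so VelH is inactive.
No repressor is bound and JalN is active, so *zorV* is transcribed.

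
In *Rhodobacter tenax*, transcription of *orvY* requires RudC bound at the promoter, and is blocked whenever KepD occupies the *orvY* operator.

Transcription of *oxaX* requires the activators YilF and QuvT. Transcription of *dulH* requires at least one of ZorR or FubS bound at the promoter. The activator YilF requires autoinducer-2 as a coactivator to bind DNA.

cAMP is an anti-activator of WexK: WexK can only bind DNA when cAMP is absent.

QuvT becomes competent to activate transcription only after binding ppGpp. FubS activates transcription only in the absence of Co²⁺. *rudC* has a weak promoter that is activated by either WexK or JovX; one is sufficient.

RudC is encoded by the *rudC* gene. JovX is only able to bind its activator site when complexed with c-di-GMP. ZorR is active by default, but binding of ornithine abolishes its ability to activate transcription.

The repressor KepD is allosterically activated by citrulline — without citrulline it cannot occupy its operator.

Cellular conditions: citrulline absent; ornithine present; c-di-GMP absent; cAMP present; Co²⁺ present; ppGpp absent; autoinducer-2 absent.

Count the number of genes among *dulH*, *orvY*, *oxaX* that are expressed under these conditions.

0

Ornithine is present, so ZorR is inactive.
Co²⁺ is present, so FubS is inactive.
No activator is available at the *dulH* promoter, so *dulH* is not transcribed.
→ *dulH* is OFF.
Citrulline is absent, so KepD is inactive.
cAMP is present, so WexK is inactive.
c-di-GMP is absent, so JovX is inactive.
No activator is available at the *rudC* promoter, so *rudC* is not transcribed.
So RudC is not produced.
Required activator RudC is absent, so *orvY* is not transcribed.
→ *orvY* is OFF.
Autoinducer-2 is absent, so YilF is inactive.
ppGpp is absent, so QuvT is inactive.
Required activator YilF is absent, so *oxaX* is not transcribed.
→ *oxaX* is OFF.
0 of the 3 genes are transcribed.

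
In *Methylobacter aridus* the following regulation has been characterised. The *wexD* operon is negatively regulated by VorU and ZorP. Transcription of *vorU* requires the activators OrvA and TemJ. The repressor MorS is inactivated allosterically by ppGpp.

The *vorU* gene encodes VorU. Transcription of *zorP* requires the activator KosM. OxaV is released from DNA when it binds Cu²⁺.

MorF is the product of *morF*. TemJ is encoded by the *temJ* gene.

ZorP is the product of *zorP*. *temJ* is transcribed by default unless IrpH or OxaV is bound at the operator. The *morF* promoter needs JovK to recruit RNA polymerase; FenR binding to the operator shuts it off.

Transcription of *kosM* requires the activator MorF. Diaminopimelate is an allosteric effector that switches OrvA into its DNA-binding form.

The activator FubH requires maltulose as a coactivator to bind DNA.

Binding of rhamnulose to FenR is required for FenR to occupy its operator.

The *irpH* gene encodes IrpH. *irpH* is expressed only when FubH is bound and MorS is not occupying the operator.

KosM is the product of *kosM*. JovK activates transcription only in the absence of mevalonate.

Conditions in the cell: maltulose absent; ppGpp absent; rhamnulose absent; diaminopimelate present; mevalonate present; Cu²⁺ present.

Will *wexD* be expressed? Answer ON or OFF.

OFF

Diaminopimelate is present, so OrvA is active.
Maltulose is absent, so FubH is inactive.
ppGpp is absent, so MorS is active.
With repressor MorS bound, *irpH* is not transcribed.
So IrpH is not produced.
Cu²⁺ is present, so OxaV is inactive.
With no repressor bound, *temJ* is transcribed.
So TemJ is produced and active.
No repressor is bound and OrvA and TemJ are active, so *vorU* is transcribed.
So VorU is produced and active.
Mevalonate is present, so JovK is inactive.
Rhamnulose is absent, so FenR is inactive.
Required activator JovK is absent, so *morF* is not transcribed.
So MorF is not produced.
Required activator MorF is absent, so *kosM* is not transcribed.
So KosM is not produced.
Required activator KosM is absent, so *zorP* is not transcribed.
So ZorP is not produced.
With repressor VorU bound, *wexD* is not transcribed.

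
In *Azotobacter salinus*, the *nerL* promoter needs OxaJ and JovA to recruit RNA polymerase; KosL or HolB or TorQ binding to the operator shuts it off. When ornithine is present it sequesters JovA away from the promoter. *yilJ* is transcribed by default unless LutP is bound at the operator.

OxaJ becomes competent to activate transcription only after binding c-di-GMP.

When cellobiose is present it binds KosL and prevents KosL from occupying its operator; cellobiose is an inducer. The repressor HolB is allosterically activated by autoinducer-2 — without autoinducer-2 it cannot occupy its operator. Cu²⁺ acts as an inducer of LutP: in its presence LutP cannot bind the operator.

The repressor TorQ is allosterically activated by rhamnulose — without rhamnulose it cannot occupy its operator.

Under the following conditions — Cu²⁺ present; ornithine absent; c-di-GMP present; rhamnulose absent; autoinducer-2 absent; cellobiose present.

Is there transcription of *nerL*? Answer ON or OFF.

c-di-GMP is present, so OxaJ is active.
Cellobiose is present, so KosL is inactive.
Ornithine is absent, so JovA is active.
Autoinducer-2 is absent, so HolB is inactive.
Rhamnulose is absent, so TorQ is inactive.
No repressor is bound and OxaJ and JovA are active, so *nerL* is transcribed.

ON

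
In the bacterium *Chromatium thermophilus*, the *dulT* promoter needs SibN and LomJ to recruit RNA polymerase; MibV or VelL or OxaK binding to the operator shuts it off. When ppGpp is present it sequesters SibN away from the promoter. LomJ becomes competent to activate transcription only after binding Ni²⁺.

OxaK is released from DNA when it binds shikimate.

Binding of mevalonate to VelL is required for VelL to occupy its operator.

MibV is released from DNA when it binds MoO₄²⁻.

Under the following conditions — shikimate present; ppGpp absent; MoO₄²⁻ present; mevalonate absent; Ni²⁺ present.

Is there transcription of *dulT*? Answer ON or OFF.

ON

MoO₄²⁻ is present, so MibV is inactive.
ppGpp is absent, so SibN is active.
Ni²⁺ is present, so LomJ is active.
Mevalonate is absent, so VelL is inactive.
Shikimate is present, so OxaK is inactive.
No repressor is bound and SibN and LomJ are active, so *dulT* is transcribed.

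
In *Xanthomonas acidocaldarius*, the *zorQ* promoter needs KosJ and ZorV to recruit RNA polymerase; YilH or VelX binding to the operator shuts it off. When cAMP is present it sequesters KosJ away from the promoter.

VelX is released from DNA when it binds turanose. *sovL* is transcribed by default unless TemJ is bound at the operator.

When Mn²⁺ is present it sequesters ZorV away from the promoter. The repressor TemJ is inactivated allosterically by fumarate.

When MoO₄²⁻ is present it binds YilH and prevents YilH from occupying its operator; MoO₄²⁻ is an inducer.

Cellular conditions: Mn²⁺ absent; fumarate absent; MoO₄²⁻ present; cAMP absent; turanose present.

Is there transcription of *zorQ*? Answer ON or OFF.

ON

cAMP is absent, so KosJ is active.
Mn²⁺ is absent, so ZorV is active.
MoO₄²⁻ is present, so YilH is inactive.
Turanose is present, so VelX is inactive.
No repressor is bound and KosJ and ZorV are active, so *zorQ* is transcribed.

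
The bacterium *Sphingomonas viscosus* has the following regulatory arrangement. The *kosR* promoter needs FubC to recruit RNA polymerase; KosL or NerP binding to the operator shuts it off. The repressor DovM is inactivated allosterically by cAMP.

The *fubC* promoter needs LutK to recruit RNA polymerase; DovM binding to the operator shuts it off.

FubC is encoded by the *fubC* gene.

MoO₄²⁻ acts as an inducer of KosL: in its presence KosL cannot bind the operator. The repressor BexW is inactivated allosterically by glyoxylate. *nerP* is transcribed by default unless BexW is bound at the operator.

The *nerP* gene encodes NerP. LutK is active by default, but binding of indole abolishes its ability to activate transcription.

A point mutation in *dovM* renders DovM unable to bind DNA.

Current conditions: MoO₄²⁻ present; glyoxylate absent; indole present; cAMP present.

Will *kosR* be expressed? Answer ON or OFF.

MoO₄²⁻ is present, so KosL is inactive.
DovM is non-functional in this strain, so it has no effect.
Indole is present, so LutK is inactive.
Required activator LutK is absent, so *fubC* is not transcribed.
So FubC is not produced.
Glyoxylate is absent, so BexW is active.
With repressor BexW bound, *nerP* is not transcribed.
So NerP is not produced.
Required activator FubC is absent, so *kosR* is not transcribed.

OFF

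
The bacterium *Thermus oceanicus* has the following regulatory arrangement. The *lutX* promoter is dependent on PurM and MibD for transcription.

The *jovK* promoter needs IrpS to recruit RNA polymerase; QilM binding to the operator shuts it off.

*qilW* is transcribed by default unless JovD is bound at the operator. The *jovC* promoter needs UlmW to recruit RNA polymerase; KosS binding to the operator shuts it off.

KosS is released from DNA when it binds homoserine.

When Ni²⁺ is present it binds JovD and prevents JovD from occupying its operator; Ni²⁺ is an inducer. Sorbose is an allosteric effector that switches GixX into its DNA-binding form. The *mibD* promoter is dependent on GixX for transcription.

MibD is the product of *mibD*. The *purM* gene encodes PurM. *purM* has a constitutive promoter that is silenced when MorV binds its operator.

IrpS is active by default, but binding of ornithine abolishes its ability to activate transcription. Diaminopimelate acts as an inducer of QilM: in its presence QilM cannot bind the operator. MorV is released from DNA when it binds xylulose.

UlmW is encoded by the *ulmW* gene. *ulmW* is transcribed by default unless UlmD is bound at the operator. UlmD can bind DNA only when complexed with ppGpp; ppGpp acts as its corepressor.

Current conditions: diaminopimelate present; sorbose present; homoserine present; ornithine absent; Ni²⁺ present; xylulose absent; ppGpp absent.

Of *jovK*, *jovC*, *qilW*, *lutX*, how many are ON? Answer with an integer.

3

Ornithine is absent, so IrpS is active.
Diaminopimelate is present, so QilM is inactive.
No repressor is bound and IrpS is active, so *jovK* is transcribed.
→ *jovK* is ON.
ppGpp is absent, so UlmD is inactive.
With no repressor bound, *ulmW* is transcribed.
So UlmW is produced and active.
Homoserine is present, so KosS is inactive.
No repressor is bound and UlmW is active, so *jovC* is transcribed.
→ *jovC* is ON.
Ni²⁺ is present, so JovD is inactive.
With no repressor bound, *qilW* is transcribed.
→ *qilW* is ON.
Xylulose is absent, so MorV is active.
With repressor MorV bound, *purM* is not transcribed.
So PurM is not produced.
Sorbose is present, so GixX is active.
No repressor is bound and GixX is active, so *mibD* is transcribed.
So MibD is produced and active.
Required activator PurM is absent, so *lutX* is not transcribed.
→ *lutX* is OFF.
3 of the 4 genes are transcribed.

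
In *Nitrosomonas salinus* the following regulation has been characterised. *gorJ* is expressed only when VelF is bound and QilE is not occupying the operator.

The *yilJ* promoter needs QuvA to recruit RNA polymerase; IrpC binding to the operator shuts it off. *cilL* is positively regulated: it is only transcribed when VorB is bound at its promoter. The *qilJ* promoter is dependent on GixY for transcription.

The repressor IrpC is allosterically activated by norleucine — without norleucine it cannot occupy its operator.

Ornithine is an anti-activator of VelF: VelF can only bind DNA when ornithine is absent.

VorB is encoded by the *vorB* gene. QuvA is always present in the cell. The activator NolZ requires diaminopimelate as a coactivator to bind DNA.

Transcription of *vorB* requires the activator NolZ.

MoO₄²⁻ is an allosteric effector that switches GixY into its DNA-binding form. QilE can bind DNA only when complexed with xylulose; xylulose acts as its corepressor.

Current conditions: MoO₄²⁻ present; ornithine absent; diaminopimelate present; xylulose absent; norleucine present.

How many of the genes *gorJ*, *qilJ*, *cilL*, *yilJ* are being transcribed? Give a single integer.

Ornithine is absent, so VelF is active.
Xylulose is absent, so QilE is inactive.
No repressor is bound and VelF is active, so *gorJ* is transcribed.
→ *gorJ* is ON.
MoO₄²⁻ is present, so GixY is active.
No repressor is bound and GixY is active, so *qilJ* is transcribed.
→ *qilJ* is ON.
Diaminopimelate is present, so NolZ is active.
No repressor is bound and NolZ is active, so *vorB* is transcribed.
So VorB is produced and active.
No repressor is bound and VorB is active, so *cilL* is transcribed.
→ *cilL* is ON.
QuvA is produced constitutively and is active.
Norleucine is present, so IrpC is active.
With repressor IrpC bound, *yilJ* is not transcribed.
→ *yilJ* is OFF.
3 of the 4 genes are transcribed.

3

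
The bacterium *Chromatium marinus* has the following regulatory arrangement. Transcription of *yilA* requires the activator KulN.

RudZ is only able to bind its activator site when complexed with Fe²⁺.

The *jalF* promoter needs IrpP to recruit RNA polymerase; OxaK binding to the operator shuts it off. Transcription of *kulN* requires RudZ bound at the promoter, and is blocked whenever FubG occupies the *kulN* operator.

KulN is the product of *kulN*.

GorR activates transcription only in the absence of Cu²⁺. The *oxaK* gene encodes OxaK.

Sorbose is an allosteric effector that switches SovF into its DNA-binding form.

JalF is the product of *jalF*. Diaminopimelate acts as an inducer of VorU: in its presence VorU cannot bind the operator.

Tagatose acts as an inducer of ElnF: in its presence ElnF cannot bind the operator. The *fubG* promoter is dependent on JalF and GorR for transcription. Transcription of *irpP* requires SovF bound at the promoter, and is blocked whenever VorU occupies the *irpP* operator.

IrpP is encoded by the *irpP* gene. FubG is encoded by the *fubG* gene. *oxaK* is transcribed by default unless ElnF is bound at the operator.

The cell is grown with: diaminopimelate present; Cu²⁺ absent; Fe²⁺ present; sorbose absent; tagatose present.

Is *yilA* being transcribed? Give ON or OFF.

Tagatose is present, so ElnF is inactive.
With no repressor bound, *oxaK* is transcribed.
So OxaK is produced and active.
Diaminopimelate is present, so VorU is inactive.
Sorbose is absent, so SovF is inactive.
Required activator SovF is absent, so *irpP* is not transcribed.
So IrpP is not produced.
With repressor OxaK bound, *jalF* is not transcribed.
So JalF is not produced.
Cu²⁺ is absent, so GorR is active.
Required activator JalF is absent, so *fubG* is not transcribed.
So FubG is not produced.
Fe²⁺ is present, so RudZ is active.
No repressor is bound and RudZ is active, so *kulN* is transcribed.
So KulN is produced and active.
No repressor is bound and KulN is active, so *yilA* is transcribed.

ON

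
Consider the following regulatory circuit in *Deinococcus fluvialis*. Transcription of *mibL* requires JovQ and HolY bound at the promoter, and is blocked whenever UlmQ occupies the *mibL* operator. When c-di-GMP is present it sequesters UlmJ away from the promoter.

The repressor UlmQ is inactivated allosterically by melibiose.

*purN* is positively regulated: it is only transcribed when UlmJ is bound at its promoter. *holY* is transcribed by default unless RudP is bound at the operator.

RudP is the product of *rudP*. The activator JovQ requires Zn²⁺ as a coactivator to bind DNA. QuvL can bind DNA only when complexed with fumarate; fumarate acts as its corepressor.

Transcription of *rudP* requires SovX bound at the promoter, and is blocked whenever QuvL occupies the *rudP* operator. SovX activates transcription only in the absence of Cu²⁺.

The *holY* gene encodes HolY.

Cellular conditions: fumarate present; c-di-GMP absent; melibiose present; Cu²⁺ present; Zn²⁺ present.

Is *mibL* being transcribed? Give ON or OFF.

Melibiose is present, so UlmQ is inactive.
Zn²⁺ is present, so JovQ is active.
Cu²⁺ is present, so SovX is inactive.
Fumarate is present, so QuvL is active.
With repressor QuvL bound, *rudP* is not transcribed.
So RudP is not produced.
With no repressor bound, *holY* is transcribed.
So HolY is produced and active.
No repressor is bound and JovQ and HolY are active, so *mibL* is transcribed.

ON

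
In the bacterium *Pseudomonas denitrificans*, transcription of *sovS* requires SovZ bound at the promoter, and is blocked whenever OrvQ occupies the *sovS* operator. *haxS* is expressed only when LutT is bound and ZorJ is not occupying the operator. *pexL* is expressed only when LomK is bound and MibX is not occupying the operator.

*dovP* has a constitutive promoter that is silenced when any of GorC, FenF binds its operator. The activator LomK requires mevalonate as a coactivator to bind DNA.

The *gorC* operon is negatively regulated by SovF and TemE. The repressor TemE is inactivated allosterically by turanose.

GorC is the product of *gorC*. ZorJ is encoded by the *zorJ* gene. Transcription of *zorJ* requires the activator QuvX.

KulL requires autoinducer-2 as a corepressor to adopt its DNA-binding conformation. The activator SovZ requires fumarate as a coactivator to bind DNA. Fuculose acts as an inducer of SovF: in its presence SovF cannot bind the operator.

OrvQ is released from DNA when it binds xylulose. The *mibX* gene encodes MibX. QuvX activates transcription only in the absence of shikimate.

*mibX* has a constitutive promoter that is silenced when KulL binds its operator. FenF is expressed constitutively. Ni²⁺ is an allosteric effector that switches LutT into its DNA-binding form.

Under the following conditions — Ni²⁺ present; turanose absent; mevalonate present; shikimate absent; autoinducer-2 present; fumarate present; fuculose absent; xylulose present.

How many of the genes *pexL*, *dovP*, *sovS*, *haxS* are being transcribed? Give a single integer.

Autoinducer-2 is present, so KulL is active.
With repressor KulL bound, *mibX* is not transcribed.
So MibX is not produced.
Mevalonate is present, so LomK is active.
No repressor is bound and LomK is active, so *pexL* is transcribed.
→ *pexL* is ON.
Fuculose is absent, so SovF is active.
Turanose is absent, so TemE is active.
With repressor SovF bound, *gorC* is not transcribed.
So GorC is not produced.
FenF is produced constitutively and is active.
With repressor FenF bound, *dovP* is not transcribed.
→ *dovP* is OFF.
Xylulose is present, so OrvQ is inactive.
Fumarate is present, so SovZ is active.
No repressor is bound and SovZ is active, so *sovS* is transcribed.
→ *sovS* is ON.
Ni²⁺ is present, so LutT is active.
Shikimate is absent, so QuvX is active.
No repressor is bound and QuvX is active, so *zorJ* is transcribed.
So ZorJ is produced and active.
With repressor ZorJ bound, *haxS* is not transcribed.
→ *haxS* is OFF.
2 of the 4 genes are transcribed.

2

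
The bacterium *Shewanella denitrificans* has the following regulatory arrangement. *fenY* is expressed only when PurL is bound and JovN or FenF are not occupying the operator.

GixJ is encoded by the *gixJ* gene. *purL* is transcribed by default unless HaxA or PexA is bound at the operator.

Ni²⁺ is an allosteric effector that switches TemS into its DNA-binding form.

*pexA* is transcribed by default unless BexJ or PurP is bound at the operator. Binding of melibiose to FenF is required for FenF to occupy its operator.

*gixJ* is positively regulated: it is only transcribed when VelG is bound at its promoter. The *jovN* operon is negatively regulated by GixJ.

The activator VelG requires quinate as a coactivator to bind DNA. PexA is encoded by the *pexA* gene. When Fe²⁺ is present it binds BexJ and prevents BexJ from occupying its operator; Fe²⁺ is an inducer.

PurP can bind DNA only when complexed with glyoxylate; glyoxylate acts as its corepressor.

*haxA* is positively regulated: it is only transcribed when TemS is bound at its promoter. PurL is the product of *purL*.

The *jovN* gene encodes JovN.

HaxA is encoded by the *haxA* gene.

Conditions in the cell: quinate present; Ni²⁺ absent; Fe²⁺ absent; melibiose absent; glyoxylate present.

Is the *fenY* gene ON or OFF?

Quinate is present, so VelG is active.
No repressor is bound and VelG is active, so *gixJ* is transcribed.
So GixJ is produced and active.
With repressor GixJ bound, *jovN* is not transcribed.
So JovN is not produced.
Melibiose is absent, so FenF is inactive.
Ni²⁺ is absent, so TemS is inactive.
Required activator TemS is absent, so *haxA* is not transcribed.
So HaxA is not produced.
Fe²⁺ is absent, so BexJ is active.
Glyoxylate is present, so PurP is active.
With repressor BexJ bound, *pexA* is not transcribed.
So PexA is not produced.
With no repressor bound, *purL* is transcribed.
So PurL is produced and active.
No repressor is bound and PurL is active, so *fenY* is transcribed.

ON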